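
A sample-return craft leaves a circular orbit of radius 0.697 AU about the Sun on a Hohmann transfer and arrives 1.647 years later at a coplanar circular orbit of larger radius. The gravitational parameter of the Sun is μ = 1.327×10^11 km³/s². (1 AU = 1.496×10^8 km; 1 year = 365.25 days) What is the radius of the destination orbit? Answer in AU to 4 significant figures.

r₂ = 3.730 AU

In km: r₁ = 0.697 × 1.496×10^8 = 1.042712×10^8 km.
Transfer time t = 1.647 years × 365.25 × 86400 s = 5.19753672×10^7 s, and t = π√(a_t³/μ).
So a_t = (μ t²/π²)^(1/3) = (1.327×10^11 × (5.19753672×10^7)² / π²)^(1/3) = 3.3117×10^8 km.
Since a_t = (r₁ + r₂)/2, r₂ = 2a_t − r₁ = 2×3.3117×10^8 − 1.042712×10^8 = 5.580688×10^8 km.
In AU: r₂ = 5.580688×10^8 / 1.496×10^8 = 3.730 AU.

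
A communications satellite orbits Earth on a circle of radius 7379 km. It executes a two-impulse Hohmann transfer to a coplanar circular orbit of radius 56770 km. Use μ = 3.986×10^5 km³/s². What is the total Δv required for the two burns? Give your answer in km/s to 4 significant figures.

Δv = 3.807 km/s

Semi-major axis of the transfer orbit: a_t = (7379 + 56770)/2 = 32074.5 km.
Circular speed at r₁: v₁ = √(μ/r₁) = √(3.986×10^5/7379) = 7.350 km/s.
Transfer-orbit speed at r₁ (v² = μ(2/r − 1/a)): v_p = √[μ(2/r₁ − 1/a_t)] = 9.778 km/s.
First burn Δv₁ = |v_p − v₁| = 2.428 km/s.
At r₂, v₂ = √(μ/r₂) = 2.650 km/s.
Transfer-orbit speed at r₂: v_a = √[μ(2/r₂ − 1/a_t)] = 1.271 km/s.
Second burn Δv₂ = |v₂ − v_a| = 1.379 km/s.
Δv = Δv₁ + Δv₂ = 2.428 + 1.379 = 3.807 km/s.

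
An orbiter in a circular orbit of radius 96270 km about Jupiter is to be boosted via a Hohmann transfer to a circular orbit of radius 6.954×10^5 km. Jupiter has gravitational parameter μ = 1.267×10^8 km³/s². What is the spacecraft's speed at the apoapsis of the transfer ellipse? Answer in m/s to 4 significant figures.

v = 6657 m/s

The Hohmann ellipse has a_t = (r₁ + r₂)/2 = 3.95835×10^5 km.
At apoapsis, r = 6.954×10^5 km.
Vis-viva: v = √[μ(2/r − 1/a_t)] = √[1.267×10^8 × (2/6.954×10^5 − 1/3.95835×10^5)] = 6.657 km/s.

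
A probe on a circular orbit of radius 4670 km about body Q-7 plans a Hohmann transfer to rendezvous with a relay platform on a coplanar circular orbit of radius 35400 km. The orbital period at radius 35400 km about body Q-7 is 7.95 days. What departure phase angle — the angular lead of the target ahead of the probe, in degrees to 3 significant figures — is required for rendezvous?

From Kepler's third law T² = 4π²r³/μ at r = 35400 km, T = 7.95 days = 7.95 × 86400 s = 6.8688×10^5 s: μ = 4π²r³/T² = 3712.00 km³/s².
The Hohmann ellipse has a_t = (r₁ + r₂)/2 = 20035 km.
The half-period of the transfer ellipse is t = π√(a_t³/μ) = 1.4623×10^5 s.
Target angular speed ω₂ = √(μ/r₂³) = 9.1474×10^-6 rad/s.
Angle swept by the target during transfer: ω₂·t = 1.3376 rad = 76.64°.
Arrival is 180° from departure on the ellipse, so φ = 180° − 76.64° = 103°.

φ = 103°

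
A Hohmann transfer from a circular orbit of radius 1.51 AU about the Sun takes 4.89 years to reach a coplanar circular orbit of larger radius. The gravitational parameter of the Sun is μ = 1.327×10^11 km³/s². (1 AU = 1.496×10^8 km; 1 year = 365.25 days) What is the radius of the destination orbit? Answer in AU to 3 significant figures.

r₂ = 7.64 AU

In km: r₁ = 1.51 × 1.496×10^8 = 2.25896×10^8 km.
Transfer time t = 4.89 years × 365.25 × 86400 s = 1.54316664×10^8 s, and t = π√(a_t³/μ).
So a_t = (μ t²/π²)^(1/3) = (1.327×10^11 × (1.54316664×10^8)² / π²)^(1/3) = 6.8412×10^8 km.
Since a_t = (r₁ + r₂)/2, r₂ = 2a_t − r₁ = 2×6.8412×10^8 − 2.25896×10^8 = 1.142344×10^9 km.
In AU: r₂ = 1.142344×10^9 / 1.496×10^8 = 7.64 AU.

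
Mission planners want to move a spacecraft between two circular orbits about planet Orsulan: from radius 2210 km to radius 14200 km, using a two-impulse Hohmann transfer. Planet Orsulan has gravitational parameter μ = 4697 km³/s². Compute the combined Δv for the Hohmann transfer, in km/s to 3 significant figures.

Δv = 0.737 km/s

Semi-major axis of the transfer orbit: a_t = (2210 + 14200)/2 = 8205 km.
Circular speed at r₁: v₁ = √(μ/r₁) = √(4697/2210) = 1.457854 km/s.
On the transfer ellipse at r₁, v² = μ(2/r − 1/a) gives v_p = √[μ(2/r₁ − 1/a_t)] = 1.917869 km/s.
First burn Δv₁ = |v_p − v₁| = 0.460015 km/s.
Circular speed at r₂: v₂ = √(μ/r₂) = 0.575130 km/s.
Transfer-orbit speed at r₂: v_a = √[μ(2/r₂ − 1/a_t)] = 0.298485 km/s.
Second burn Δv₂ = |v₂ − v_a| = 0.276645 km/s.
Δv = Δv₁ + Δv₂ = 0.460015 + 0.276645 = 0.7367 km/s.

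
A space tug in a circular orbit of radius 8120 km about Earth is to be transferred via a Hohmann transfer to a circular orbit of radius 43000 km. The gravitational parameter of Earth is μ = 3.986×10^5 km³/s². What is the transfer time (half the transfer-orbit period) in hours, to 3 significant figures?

The Hohmann ellipse has a_t = (r₁ + r₂)/2 = 25560 km.
Half the transfer-orbit period gives t = π√(a_t³/μ) = 20330 s.
Converting: 20330 s ÷ 3600 s/hour = 5.65 hours.

t = 5.65 hours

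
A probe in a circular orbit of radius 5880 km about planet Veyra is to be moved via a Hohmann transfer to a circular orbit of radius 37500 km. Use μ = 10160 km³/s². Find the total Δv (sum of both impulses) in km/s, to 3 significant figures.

Δv = 0.663 km/s

Semi-major axis of the transfer orbit: a_t = (5880 + 37500)/2 = 21690 km.
Circular speed at r₁: v₁ = √(μ/r₁) = √(10160/5880) = 1.3145 km/s.
Transfer-orbit speed at r₁ (v² = μ(2/r − 1/a)): v_p = √[μ(2/r₁ − 1/a_t)] = 1.7284 km/s.
First burn Δv₁ = |v_p − v₁| = 0.4139 km/s.
At r₂, v₂ = √(μ/r₂) = 0.5205 km/s.
Transfer-orbit speed at r₂: v_a = √[μ(2/r₂ − 1/a_t)] = 0.2710 km/s.
Second burn Δv₂ = |v₂ − v_a| = 0.2495 km/s.
Total Δv = Δv₁ + Δv₂ = 0.6634 km/s.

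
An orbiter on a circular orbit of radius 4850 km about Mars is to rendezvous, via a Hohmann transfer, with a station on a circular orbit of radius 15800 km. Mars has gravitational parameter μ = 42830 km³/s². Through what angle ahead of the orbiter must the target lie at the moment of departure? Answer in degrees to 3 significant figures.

Semi-major axis of the transfer orbit: a_t = (4850 + 15800)/2 = 10325 km.
The half-period of the transfer ellipse is t = π√(a_t³/μ) = 15926.2 s.
Target angular speed ω₂ = √(μ/r₂³) = 1.04205×10^-4 rad/s.
Angle swept by the target during transfer: ω₂·t = 1.6596 rad = 95.09°.
Arrival is 180° from departure on the ellipse, so φ = 180° − 95.09° = 84.9°.

φ = 84.9°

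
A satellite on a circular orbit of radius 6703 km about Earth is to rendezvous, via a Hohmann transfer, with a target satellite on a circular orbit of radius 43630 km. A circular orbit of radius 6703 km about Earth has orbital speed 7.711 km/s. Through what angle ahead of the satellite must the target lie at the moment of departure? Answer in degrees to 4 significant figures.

From the circular-orbit relation v² = μ/r at r = 6703 km: μ = v²r = (7.711)² × 6703 = 3.98557×10^5 km³/s².
Semi-major axis of the transfer orbit: a_t = (6703 + 43630)/2 = 25166.5 km.
Transfer time t = π√(a_t³/μ) = 19867.3 s.
The target's mean motion on its circular orbit is ω₂ = √(μ/r₂³) = 6.92736×10^-5 rad/s.
Angle swept by the target during transfer: ω₂·t = 1.37628 rad = 78.855°.
Arrival is 180° from departure on the ellipse, so φ = 180° − 78.855° = 101.1°.

φ = 101.1°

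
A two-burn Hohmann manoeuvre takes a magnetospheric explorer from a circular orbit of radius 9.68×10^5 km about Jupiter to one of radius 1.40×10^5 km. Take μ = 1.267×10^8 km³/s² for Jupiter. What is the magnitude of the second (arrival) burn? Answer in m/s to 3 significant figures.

Transfer-ellipse semi-major axis a_t = (r₁ + r₂)/2 = (9.680×10^5 + 1.400×10^5)/2 = 5.540×10^5 km.
Circular speed at r = 1.400×10^5 km: v_c = √(μ/r) = 30.0832 km/s.
Vis-viva on the transfer ellipse at r = 1.400×10^5 km gives v_t = √[μ(2/r − 1/a_t)] = 39.7656 km/s.
Δv₂ = |v_t − v_c| = |39.7656 − 30.0832| = 9.682 km/s.

Δv₂ = 9680 m/s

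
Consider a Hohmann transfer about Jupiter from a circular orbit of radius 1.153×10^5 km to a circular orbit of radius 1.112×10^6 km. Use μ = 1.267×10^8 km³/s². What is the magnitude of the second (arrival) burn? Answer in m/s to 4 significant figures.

Transfer-ellipse semi-major axis a_t = (r₁ + r₂)/2 = (1.153×10^5 + 1.112×10^6)/2 = 6.1365×10^5 km.
On the circular orbit at r = 1.112×10^6 km, v_c = √(μ/r) = 10.674 km/s.
Vis-viva on the transfer ellipse at r = 1.112×10^6 km gives v_t = √[μ(2/r − 1/a_t)] = 4.6269 km/s.
Δv₂ = |v_t − v_c| = |4.6269 − 10.674| = 6.047 km/s.

Δv₂ = 6047 m/s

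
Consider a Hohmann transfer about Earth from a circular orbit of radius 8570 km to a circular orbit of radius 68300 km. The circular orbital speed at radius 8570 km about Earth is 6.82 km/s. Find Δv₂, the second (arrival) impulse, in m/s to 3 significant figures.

From the circular-orbit relation v² = μ/r at r = 8570 km: μ = v²r = (6.82)² × 8570 = 3.98611×10^5 km³/s².
The Hohmann ellipse has a_t = (r₁ + r₂)/2 = 38435 km.
Circular speed at r = 68300 km: v_c = √(μ/r) = 2.416 km/s.
Transfer-orbit speed at the same r (vis-viva, a = a_t): v_t = √[μ(2/r − 1/a_t)] = 1.141 km/s.
Δv₂ = |v_t − v_c| = |1.141 − 2.416| = 1.275 km/s.

Δv₂ = 1280 m/s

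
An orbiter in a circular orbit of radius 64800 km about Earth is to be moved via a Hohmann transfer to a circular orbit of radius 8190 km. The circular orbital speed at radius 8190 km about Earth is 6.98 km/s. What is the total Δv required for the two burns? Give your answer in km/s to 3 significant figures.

Δv = 3.63 km/s

From the circular-orbit relation v² = μ/r at r = 8190 km: μ = v²r = (6.98)² × 8190 = 3.99020×10^5 km³/s².
Transfer-ellipse semi-major axis a_t = (r₁ + r₂)/2 = (64800 + 8190)/2 = 36495 km.
At r₁ the circular-orbit speed is v₁ = √(μ/r₁) = 2.4815 km/s.
Transfer-orbit speed at r₁ (vis-viva equation): v_a = √[μ(2/r₁ − 1/a_t)] = 1.1755 km/s.
First burn Δv₁ = |v_a − v₁| = 1.306 km/s.
At r₂, v₂ = √(μ/r₂) = 6.980 km/s.
Transfer-orbit speed at r₂: v_p = √[μ(2/r₂ − 1/a_t)] = 9.301 km/s.
Second burn Δv₂ = |v₂ − v_p| = 2.321 km/s.
Δv = Δv₁ + Δv₂ = 1.306 + 2.321 = 3.627 km/s.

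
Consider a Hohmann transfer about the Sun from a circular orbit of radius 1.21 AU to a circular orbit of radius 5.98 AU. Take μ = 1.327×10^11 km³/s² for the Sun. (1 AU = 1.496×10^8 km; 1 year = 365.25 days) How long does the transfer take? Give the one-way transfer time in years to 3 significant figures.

t = 3.41 years

In km: r₁ = 1.21 × 1.496×10^8 = 1.81016×10^8 km; r₂ = 5.98 × 1.496×10^8 = 8.94608×10^8 km.
Transfer-ellipse semi-major axis a_t = (r₁ + r₂)/2 = (1.81016×10^8 + 8.94608×10^8)/2 = 5.37812×10^8 km.
Half the transfer-orbit period gives t = π√(a_t³/μ) = 1.076×10^8 s.
Converting: 1.076×10^8 s ÷ 3.15576×10^7 s/year (365.25 × 86400) = 3.41 years.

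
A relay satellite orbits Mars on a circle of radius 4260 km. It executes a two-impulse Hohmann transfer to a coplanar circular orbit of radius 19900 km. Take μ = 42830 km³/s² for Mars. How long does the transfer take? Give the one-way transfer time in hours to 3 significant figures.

Semi-major axis of the transfer orbit: a_t = (4260 + 19900)/2 = 12080 km.
Half the transfer-orbit period gives t = π√(a_t³/μ) = 20150 s.
Converting: 20150 s ÷ 3600 s/hour = 5.60 hours.

t = 5.60 hours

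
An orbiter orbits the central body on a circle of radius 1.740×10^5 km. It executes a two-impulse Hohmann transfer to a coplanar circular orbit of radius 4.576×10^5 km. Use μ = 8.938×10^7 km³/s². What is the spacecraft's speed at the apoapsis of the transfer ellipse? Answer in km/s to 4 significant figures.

v = 10.37 km/s

Semi-major axis of the transfer orbit: a_t = (1.740×10^5 + 4.576×10^5)/2 = 3.158×10^5 km.
The apoapsis of the transfer ellipse is at r = 4.576×10^5 km.
From the vis-viva equation, v = √[μ(2/r − 1/a_t)] = 10.37 km/s.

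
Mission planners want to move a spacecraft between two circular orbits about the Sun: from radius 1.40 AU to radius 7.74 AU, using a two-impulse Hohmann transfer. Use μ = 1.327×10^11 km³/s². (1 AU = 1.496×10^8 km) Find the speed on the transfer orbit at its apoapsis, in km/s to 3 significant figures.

In km: r₁ = 1.40 × 1.496×10^8 = 2.0944×10^8 km; r₂ = 7.74 × 1.496×10^8 = 1.157904×10^9 km.
Semi-major axis of the transfer orbit: a_t = (2.0944×10^8 + 1.157904×10^9)/2 = 6.83672×10^8 km.
At apoapsis, r = 1.157904×10^9 km.
From the vis-viva equation, v = √[μ(2/r − 1/a_t)] = 5.925 km/s.

v = 5.93 km/s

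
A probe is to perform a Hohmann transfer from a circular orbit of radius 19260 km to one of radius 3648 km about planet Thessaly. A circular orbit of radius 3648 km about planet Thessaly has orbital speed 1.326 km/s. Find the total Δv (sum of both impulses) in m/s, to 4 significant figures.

Δv = 644.9 m/s

From the circular-orbit relation v² = μ/r at r = 3648 km: μ = v²r = (1.326)² × 3648 = 6414.19 km³/s².
The Hohmann ellipse has a_t = (r₁ + r₂)/2 = 11454 km.
Circular speed at r₁: v₁ = √(μ/r₁) = √(6414.19/19260) = 0.5771 km/s.
Transfer-orbit speed at r₁ (v² = μ(2/r − 1/a)): v_a = √[μ(2/r₁ − 1/a_t)] = 0.3257 km/s.
First burn Δv₁ = |v_a − v₁| = 0.2514 km/s.
At r₂, v₂ = √(μ/r₂) = 1.3260 km/s.
Transfer-orbit speed at r₂: v_p = √[μ(2/r₂ − 1/a_t)] = 1.7195 km/s.
Second burn Δv₂ = |v₂ − v_p| = 0.3935 km/s.
Δv = Δv₁ + Δv₂ = 0.2514 + 0.3935 = 0.6449 km/s.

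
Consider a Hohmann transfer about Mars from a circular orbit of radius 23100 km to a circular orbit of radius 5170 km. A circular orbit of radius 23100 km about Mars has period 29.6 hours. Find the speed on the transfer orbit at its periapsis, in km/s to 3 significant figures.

From Kepler's third law T² = 4π²r³/μ at r = 23100 km, T = 29.6 hours = 29.6 × 3600 s = 1.0656×10^5 s: μ = 4π²r³/T² = 42855.6 km³/s².
Semi-major axis of the transfer orbit: a_t = (23100 + 5170)/2 = 14135 km.
At periapsis, r = 5170 km.
Applying v² = μ(2/r − 1/a_t): v = 3.681 km/s.

v = 3.68 km/s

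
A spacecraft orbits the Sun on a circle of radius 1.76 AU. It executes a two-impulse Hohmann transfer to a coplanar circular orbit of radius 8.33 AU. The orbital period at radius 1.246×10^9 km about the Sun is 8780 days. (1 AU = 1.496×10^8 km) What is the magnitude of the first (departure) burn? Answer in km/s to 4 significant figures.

Δv₁ = 6.398 km/s

From Kepler's third law T² = 4π²r³/μ at r = 1.246×10^9 km, T = 8780 days = 8780 × 86400 s = 7.58592×10^8 s: μ = 4π²r³/T² = 1.32708×10^11 km³/s².
In km: r₁ = 1.76 × 1.496×10^8 = 2.63296×10^8 km; r₂ = 8.33 × 1.496×10^8 = 1.246168×10^9 km.
The Hohmann ellipse has a_t = (r₁ + r₂)/2 = 7.54732×10^8 km.
Circular speed at r = 2.63296×10^8 km: v_c = √(μ/r) = 22.4505 km/s.
Transfer-orbit speed at the same r (vis-viva, a = a_t): v_t = √[μ(2/r − 1/a_t)] = 28.8482 km/s.
Δv₁ = |v_t − v_c| = |28.8482 − 22.4505| = 6.398 km/s.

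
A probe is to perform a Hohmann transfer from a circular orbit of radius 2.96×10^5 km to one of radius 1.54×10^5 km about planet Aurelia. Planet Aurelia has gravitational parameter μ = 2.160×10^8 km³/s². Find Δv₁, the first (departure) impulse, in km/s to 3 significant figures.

Δv₁ = 4.66 km/s

Semi-major axis of the transfer orbit: a_t = (2.960×10^5 + 1.540×10^5)/2 = 2.250×10^5 km.
Circular speed at r = 2.960×10^5 km: v_c = √(μ/r) = 27.014 km/s.
Vis-viva on the transfer ellipse at r = 2.960×10^5 km gives v_t = √[μ(2/r − 1/a_t)] = 22.349 km/s.
Δv₁ = |v_t − v_c| = |22.349 − 27.014| = 4.665 km/s.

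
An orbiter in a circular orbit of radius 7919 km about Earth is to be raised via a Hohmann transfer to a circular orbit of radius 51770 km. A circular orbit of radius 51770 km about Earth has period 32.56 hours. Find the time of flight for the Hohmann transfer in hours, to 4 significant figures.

From Kepler's third law T² = 4π²r³/μ at r = 51770 km, T = 32.56 hours = 32.56 × 3600 s = 1.17216×10^5 s: μ = 4π²r³/T² = 3.98676×10^5 km³/s².
Semi-major axis of the transfer orbit: a_t = (7919 + 51770)/2 = 29844.5 km.
Half the transfer-orbit period gives t = π√(a_t³/μ) = 25653 s.
Converting: 25653 s ÷ 3600 s/hour = 7.126 hours.

t = 7.126 hours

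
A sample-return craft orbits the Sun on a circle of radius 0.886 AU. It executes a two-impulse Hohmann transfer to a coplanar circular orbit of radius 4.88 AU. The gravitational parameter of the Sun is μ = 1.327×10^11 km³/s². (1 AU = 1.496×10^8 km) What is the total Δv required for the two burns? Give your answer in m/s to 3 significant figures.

In km: r₁ = 0.886 × 1.496×10^8 = 1.325456×10^8 km; r₂ = 4.88 × 1.496×10^8 = 7.30048×10^8 km.
The Hohmann ellipse has a_t = (r₁ + r₂)/2 = 4.312968×10^8 km.
Circular speed at r₁: v₁ = √(μ/r₁) = √(1.327×10^11/1.325456×10^8) = 31.641 km/s.
Transfer-orbit speed at r₁ (vis-viva equation): v_p = √[μ(2/r₁ − 1/a_t)] = 41.166 km/s.
First burn Δv₁ = |v_p − v₁| = 9.525 km/s.
Circular speed at r₂: v₂ = √(μ/r₂) = 13.482 km/s.
Transfer-orbit speed at r₂: v_a = √[μ(2/r₂ − 1/a_t)] = 7.4740 km/s.
Second burn Δv₂ = |v₂ − v_a| = 6.008 km/s.
Total Δv = Δv₁ + Δv₂ = 15.53 km/s.

Δv = 15500 m/s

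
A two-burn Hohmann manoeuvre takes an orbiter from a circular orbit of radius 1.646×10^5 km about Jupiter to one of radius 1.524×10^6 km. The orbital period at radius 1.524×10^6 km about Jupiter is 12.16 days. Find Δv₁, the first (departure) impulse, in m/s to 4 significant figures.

Δv₁ = 9527 m/s

From Kepler's third law T² = 4π²r³/μ at r = 1.524×10^6 km, T = 12.16 days = 12.16 × 86400 s = 1.050624×10^6 s: μ = 4π²r³/T² = 1.26596×10^8 km³/s².
The Hohmann ellipse has a_t = (r₁ + r₂)/2 = 8.443×10^5 km.
Circular speed at r = 1.646×10^5 km: v_c = √(μ/r) = 27.733 km/s.
Vis-viva on the transfer ellipse at r = 1.646×10^5 km gives v_t = √[μ(2/r − 1/a_t)] = 37.260 km/s.
Δv₁ = |v_t − v_c| = |37.260 − 27.733| = 9.527 km/s.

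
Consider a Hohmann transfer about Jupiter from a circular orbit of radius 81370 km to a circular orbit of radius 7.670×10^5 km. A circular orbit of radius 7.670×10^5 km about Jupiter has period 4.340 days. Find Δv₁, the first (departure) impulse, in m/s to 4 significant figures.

From Kepler's third law T² = 4π²r³/μ at r = 7.670×10^5 km, T = 4.340 days = 4.340 × 86400 s = 3.74976×10^5 s: μ = 4π²r³/T² = 1.26689×10^8 km³/s².
Transfer-ellipse semi-major axis a_t = (r₁ + r₂)/2 = (81370 + 7.670×10^5)/2 = 4.24185×10^5 km.
On the circular orbit at r = 81370 km, v_c = √(μ/r) = 39.46 km/s.
Vis-viva on the transfer ellipse at r = 81370 km gives v_t = √[μ(2/r − 1/a_t)] = 53.06 km/s.
Δv₁ = |v_t − v_c| = |53.06 − 39.46| = 13.60 km/s.

Δv₁ = 13600 m/s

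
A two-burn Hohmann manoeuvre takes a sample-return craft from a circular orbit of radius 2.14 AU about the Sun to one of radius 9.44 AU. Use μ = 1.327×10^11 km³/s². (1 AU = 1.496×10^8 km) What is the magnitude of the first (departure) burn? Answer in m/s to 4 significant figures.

Δv₁ = 5637 m/s

In km: r₁ = 2.14 × 1.496×10^8 = 3.20144×10^8 km; r₂ = 9.44 × 1.496×10^8 = 1.412224×10^9 km.
Transfer-ellipse semi-major axis a_t = (r₁ + r₂)/2 = (3.20144×10^8 + 1.412224×10^9)/2 = 8.66184×10^8 km.
On the circular orbit at r = 3.20144×10^8 km, v_c = √(μ/r) = 20.359 km/s.
Transfer-orbit speed at the same r (vis-viva, a = a_t): v_t = √[μ(2/r − 1/a_t)] = 25.996 km/s.
Δv₁ = |v_t − v_c| = |25.996 − 20.359| = 5.637 km/s.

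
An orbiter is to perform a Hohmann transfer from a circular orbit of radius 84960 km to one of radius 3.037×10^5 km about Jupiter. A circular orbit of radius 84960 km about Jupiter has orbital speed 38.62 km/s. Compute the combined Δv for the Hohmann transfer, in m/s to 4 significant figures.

From the circular-orbit relation v² = μ/r at r = 84960 km: μ = v²r = (38.62)² × 84960 = 1.26718×10^8 km³/s².
Semi-major axis of the transfer orbit: a_t = (84960 + 3.037×10^5)/2 = 1.9433×10^5 km.
Circular speed at r₁: v₁ = √(μ/r₁) = √(1.26718×10^8/84960) = 38.62 km/s.
On the transfer ellipse at r₁, vis-viva equation gives v_p = √[μ(2/r₁ − 1/a_t)] = 48.28 km/s.
First burn Δv₁ = |v_p − v₁| = 9.660 km/s.
At r₂, v₂ = √(μ/r₂) = 20.43 km/s.
Transfer-orbit speed at r₂: v_a = √[μ(2/r₂ − 1/a_t)] = 13.51 km/s.
Second burn Δv₂ = |v₂ − v_a| = 6.920 km/s.
Δv = Δv₁ + Δv₂ = 9.660 + 6.920 = 16.58 km/s.

Δv = 16580 m/s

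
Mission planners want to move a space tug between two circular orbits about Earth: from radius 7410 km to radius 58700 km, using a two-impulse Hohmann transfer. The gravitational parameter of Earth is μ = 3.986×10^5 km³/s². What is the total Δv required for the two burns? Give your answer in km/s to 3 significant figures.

Δv = 3.81 km/s

Semi-major axis of the transfer orbit: a_t = (7410 + 58700)/2 = 33055 km.
Circular speed at r₁: v₁ = √(μ/r₁) = √(3.986×10^5/7410) = 7.3343 km/s.
On the transfer ellipse at r₁, vis-viva gives v_p = √[μ(2/r₁ − 1/a_t)] = 9.7737 km/s.
First burn Δv₁ = |v_p − v₁| = 2.439 km/s.
At r₂, v₂ = √(μ/r₂) = 2.606 km/s.
Transfer-orbit speed at r₂: v_a = √[μ(2/r₂ − 1/a_t)] = 1.234 km/s.
Second burn Δv₂ = |v₂ − v_a| = 1.372 km/s.
Total Δv = Δv₁ + Δv₂ = 3.811 km/s.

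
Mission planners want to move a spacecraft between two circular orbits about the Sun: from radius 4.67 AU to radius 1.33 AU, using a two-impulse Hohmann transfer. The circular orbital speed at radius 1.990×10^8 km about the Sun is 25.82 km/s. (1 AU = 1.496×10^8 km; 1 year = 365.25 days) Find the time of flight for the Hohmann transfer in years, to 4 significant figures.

From the circular-orbit relation v² = μ/r at r = 1.990×10^8 km: μ = v²r = (25.82)² × 1.990×10^8 = 1.32668×10^11 km³/s².
In km: r₁ = 4.67 × 1.496×10^8 = 6.98632×10^8 km; r₂ = 1.33 × 1.496×10^8 = 1.98968×10^8 km.
Semi-major axis of the transfer orbit: a_t = (6.98632×10^8 + 1.98968×10^8)/2 = 4.488×10^8 km.
By Kepler's third law the transfer-orbit period is T = 2π√(a_t³/μ), so t = T/2 = 8.201×10^7 s.
Converting: 8.201×10^7 s ÷ 3.15576×10^7 s/year (365.25 × 86400) = 2.599 years.

t = 2.599 years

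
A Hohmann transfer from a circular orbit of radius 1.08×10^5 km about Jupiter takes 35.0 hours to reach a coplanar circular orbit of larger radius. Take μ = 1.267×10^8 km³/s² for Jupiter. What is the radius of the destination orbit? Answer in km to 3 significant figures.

r₂ = 1.07×10^6 km

Transfer time t = 35.0 hours = 1.260×10^5 s, and t = π√(a_t³/μ).
So a_t = (μ t²/π²)^(1/3) = (1.267×10^8 × (1.260×10^5)² / π²)^(1/3) = 5.8849×10^5 km.
Since a_t = (r₁ + r₂)/2, r₂ = 2a_t − r₁ = 2×5.8849×10^5 − 1.080×10^5 = 1.06898×10^6 km.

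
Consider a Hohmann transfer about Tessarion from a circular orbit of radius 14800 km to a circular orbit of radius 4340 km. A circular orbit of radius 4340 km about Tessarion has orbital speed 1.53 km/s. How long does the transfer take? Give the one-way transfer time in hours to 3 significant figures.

t = 8.11 hours

From the circular-orbit relation v² = μ/r at r = 4340 km: μ = v²r = (1.53)² × 4340 = 10159.5 km³/s².
Transfer-ellipse semi-major axis a_t = (r₁ + r₂)/2 = (14800 + 4340)/2 = 9570 km.
By Kepler's third law the transfer-orbit period is T = 2π√(a_t³/μ), so t = T/2 = 29180 s.
Converting: 29180 s ÷ 3600 s/hour = 8.11 hours.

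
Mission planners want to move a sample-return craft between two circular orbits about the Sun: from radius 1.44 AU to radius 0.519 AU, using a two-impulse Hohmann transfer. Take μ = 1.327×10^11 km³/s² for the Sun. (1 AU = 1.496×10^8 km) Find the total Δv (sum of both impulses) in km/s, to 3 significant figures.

In km: r₁ = 1.44 × 1.496×10^8 = 2.15424×10^8 km; r₂ = 0.519 × 1.496×10^8 = 7.76424×10^7 km.
Transfer-ellipse semi-major axis a_t = (r₁ + r₂)/2 = (2.15424×10^8 + 7.76424×10^7)/2 = 1.465332×10^8 km.
Circular speed at r₁: v₁ = √(μ/r₁) = √(1.327×10^11/2.15424×10^8) = 24.819 km/s.
Transfer-orbit speed at r₁ (v² = μ(2/r − 1/a)): v_a = √[μ(2/r₁ − 1/a_t)] = 18.066 km/s.
First burn Δv₁ = |v_a − v₁| = 6.753 km/s.
At r₂, v₂ = √(μ/r₂) = 41.341 km/s.
Transfer-orbit speed at r₂: v_p = √[μ(2/r₂ − 1/a_t)] = 50.126 km/s.
Second burn Δv₂ = |v₂ − v_p| = 8.785 km/s.
Total Δv = Δv₁ + Δv₂ = 15.54 km/s.

Δv = 15.5 km/s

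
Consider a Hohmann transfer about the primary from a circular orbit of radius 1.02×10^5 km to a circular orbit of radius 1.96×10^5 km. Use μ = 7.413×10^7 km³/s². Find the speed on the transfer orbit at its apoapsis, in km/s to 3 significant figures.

v = 16.1 km/s

Transfer-ellipse semi-major axis a_t = (r₁ + r₂)/2 = (1.020×10^5 + 1.960×10^5)/2 = 1.490×10^5 km.
The apoapsis of the transfer ellipse is at r = 1.960×10^5 km.
From the vis-viva equation, v = √[μ(2/r − 1/a_t)] = 16.09 km/s.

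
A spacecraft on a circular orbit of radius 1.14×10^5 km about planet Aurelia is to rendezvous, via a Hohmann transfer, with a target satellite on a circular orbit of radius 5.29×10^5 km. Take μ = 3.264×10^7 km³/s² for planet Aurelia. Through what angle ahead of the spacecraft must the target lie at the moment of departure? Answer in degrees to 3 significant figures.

φ = 94.7°

Transfer-ellipse semi-major axis a_t = (r₁ + r₂)/2 = (1.140×10^5 + 5.290×10^5)/2 = 3.215×10^5 km.
Transfer time t = π√(a_t³/μ) = 1.0024×10^5 s.
The target's mean motion on its circular orbit is ω₂ = √(μ/r₂³) = 1.4849×10^-5 rad/s.
Angle swept by the target during transfer: ω₂·t = 1.4885 rad = 85.28°.
The spacecraft traverses 180° on the transfer ellipse, so the target must lead by 180° − 85.28° = 94.7°.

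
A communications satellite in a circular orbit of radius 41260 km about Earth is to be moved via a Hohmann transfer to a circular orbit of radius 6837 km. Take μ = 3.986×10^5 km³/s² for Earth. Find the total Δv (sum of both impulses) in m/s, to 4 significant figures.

Δv = 3817 m/s

Transfer-ellipse semi-major axis a_t = (r₁ + r₂)/2 = (41260 + 6837)/2 = 24048.5 km.
Circular speed at r₁: v₁ = √(μ/r₁) = √(3.986×10^5/41260) = 3.108 km/s.
On the transfer ellipse at r₁, vis-viva equation gives v_a = √[μ(2/r₁ − 1/a_t)] = 1.657 km/s.
First burn Δv₁ = |v_a − v₁| = 1.451 km/s.
At r₂, v₂ = √(μ/r₂) = 7.63547 km/s.
Transfer-orbit speed at r₂: v_p = √[μ(2/r₂ − 1/a_t)] = 10.0013 km/s.
Second burn Δv₂ = |v₂ − v_p| = 2.366 km/s.
Δv = Δv₁ + Δv₂ = 1.451 + 2.366 = 3.817 km/s.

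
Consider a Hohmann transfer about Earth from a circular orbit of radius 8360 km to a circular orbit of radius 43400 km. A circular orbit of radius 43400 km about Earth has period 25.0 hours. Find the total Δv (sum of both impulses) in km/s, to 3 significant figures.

Δv = 3.34 km/s

From Kepler's third law T² = 4π²r³/μ at r = 43400 km, T = 25.0 hours = 25.0 × 3600 s = 90000 s: μ = 4π²r³/T² = 3.98423×10^5 km³/s².
Semi-major axis of the transfer orbit: a_t = (8360 + 43400)/2 = 25880 km.
At r₁ the circular-orbit speed is v₁ = √(μ/r₁) = 6.9035 km/s.
On the transfer ellipse at r₁, vis-viva gives v_p = √[μ(2/r₁ − 1/a_t)] = 8.9399 km/s.
First burn Δv₁ = |v_p − v₁| = 2.036 km/s.
At r₂, v₂ = √(μ/r₂) = 3.030 km/s.
Transfer-orbit speed at r₂: v_a = √[μ(2/r₂ − 1/a_t)] = 1.722 km/s.
Second burn Δv₂ = |v₂ − v_a| = 1.308 km/s.
Δv = Δv₁ + Δv₂ = 2.036 + 1.308 = 3.344 km/s.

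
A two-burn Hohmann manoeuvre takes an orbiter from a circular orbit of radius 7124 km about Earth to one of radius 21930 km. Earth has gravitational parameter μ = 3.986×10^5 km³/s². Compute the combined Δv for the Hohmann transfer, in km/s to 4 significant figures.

The Hohmann ellipse has a_t = (r₁ + r₂)/2 = 14527 km.
Circular speed at r₁: v₁ = √(μ/r₁) = √(3.986×10^5/7124) = 7.480 km/s.
Transfer-orbit speed at r₁ (v² = μ(2/r − 1/a)): v_p = √[μ(2/r₁ − 1/a_t)] = 9.190 km/s.
First burn Δv₁ = |v_p − v₁| = 1.710 km/s.
Circular speed at r₂: v₂ = √(μ/r₂) = 4.2633 km/s.
Transfer-orbit speed at r₂: v_a = √[μ(2/r₂ − 1/a_t)] = 2.9855 km/s.
Second burn Δv₂ = |v₂ − v_a| = 1.278 km/s.
Δv = Δv₁ + Δv₂ = 1.710 + 1.278 = 2.988 km/s.

Δv = 2.988 km/s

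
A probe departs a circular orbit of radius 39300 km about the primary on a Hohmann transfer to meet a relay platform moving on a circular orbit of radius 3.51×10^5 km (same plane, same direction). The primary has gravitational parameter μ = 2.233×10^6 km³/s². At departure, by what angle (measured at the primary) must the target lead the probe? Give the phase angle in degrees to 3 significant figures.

Semi-major axis of the transfer orbit: a_t = (39300 + 3.510×10^5)/2 = 1.9515×10^5 km.
The half-period of the transfer ellipse is t = π√(a_t³/μ) = 1.8124×10^5 s.
Target angular speed ω₂ = √(μ/r₂³) = 7.1859×10^-6 rad/s.
Angle swept by the target during transfer: ω₂·t = 1.3024 rad = 74.62°.
Arrival is 180° from departure on the ellipse, so φ = 180° − 74.62° = 105°.

φ = 105°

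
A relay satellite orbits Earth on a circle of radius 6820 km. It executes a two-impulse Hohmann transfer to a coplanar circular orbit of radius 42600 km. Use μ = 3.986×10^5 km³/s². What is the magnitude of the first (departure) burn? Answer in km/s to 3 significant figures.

The Hohmann ellipse has a_t = (r₁ + r₂)/2 = 24710 km.
Circular speed at r = 6820 km: v_c = √(μ/r) = 7.6450 km/s.
Transfer-orbit speed at the same r (vis-viva, a = a_t): v_t = √[μ(2/r − 1/a_t)] = 10.038 km/s.
Δv₁ = |v_t − v_c| = |10.038 − 7.6450| = 2.393 km/s.

Δv₁ = 2.39 km/s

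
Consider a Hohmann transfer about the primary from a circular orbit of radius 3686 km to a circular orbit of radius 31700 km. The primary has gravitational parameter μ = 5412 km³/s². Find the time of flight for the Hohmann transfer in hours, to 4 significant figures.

The Hohmann ellipse has a_t = (r₁ + r₂)/2 = 17693 km.
Transfer time t = π√(a_t³/μ) = π√((17693)³ / 5412) = 1.005×10^5 s.
Converting: 1.005×10^5 s ÷ 3600 s/hour = 27.92 hours.

t = 27.92 hours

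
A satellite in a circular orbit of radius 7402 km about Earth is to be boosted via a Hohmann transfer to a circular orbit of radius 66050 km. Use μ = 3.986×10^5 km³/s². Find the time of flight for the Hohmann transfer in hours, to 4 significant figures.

t = 9.728 hours

Transfer-ellipse semi-major axis a_t = (r₁ + r₂)/2 = (7402 + 66050)/2 = 36726 km.
Transfer time t = π√(a_t³/μ) = π√((36726)³ / 3.986×10^5) = 35020 s.
Converting: 35020 s ÷ 3600 s/hour = 9.728 hours.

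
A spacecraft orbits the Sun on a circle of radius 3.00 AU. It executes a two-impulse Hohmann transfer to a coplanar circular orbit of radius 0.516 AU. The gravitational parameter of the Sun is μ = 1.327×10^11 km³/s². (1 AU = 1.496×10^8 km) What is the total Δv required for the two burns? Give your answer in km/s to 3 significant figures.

Δv = 20.6 km/s

In km: r₁ = 3.00 × 1.496×10^8 = 4.488×10^8 km; r₂ = 0.516 × 1.496×10^8 = 7.71936×10^7 km.
Transfer-ellipse semi-major axis a_t = (r₁ + r₂)/2 = (4.488×10^8 + 7.71936×10^7)/2 = 2.629968×10^8 km.
Circular speed at r₁: v₁ = √(μ/r₁) = √(1.327×10^11/4.488×10^8) = 17.195 km/s.
Transfer-orbit speed at r₁ (v² = μ(2/r − 1/a)): v_a = √[μ(2/r₁ − 1/a_t)] = 9.3159 km/s.
First burn Δv₁ = |v_a − v₁| = 7.879 km/s.
At r₂, v₂ = √(μ/r₂) = 41.46 km/s.
Transfer-orbit speed at r₂: v_p = √[μ(2/r₂ − 1/a_t)] = 54.16 km/s.
Second burn Δv₂ = |v₂ − v_p| = 12.70 km/s.
Total Δv = Δv₁ + Δv₂ = 20.58 km/s.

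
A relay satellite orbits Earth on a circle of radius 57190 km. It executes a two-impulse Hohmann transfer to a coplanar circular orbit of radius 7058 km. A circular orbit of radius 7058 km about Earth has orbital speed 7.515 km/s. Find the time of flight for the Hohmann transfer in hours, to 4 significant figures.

t = 7.958 hours

From the circular-orbit relation v² = μ/r at r = 7058 km: μ = v²r = (7.515)² × 7058 = 3.98602×10^5 km³/s².
Semi-major axis of the transfer orbit: a_t = (57190 + 7058)/2 = 32124 km.
Half the transfer-orbit period gives t = π√(a_t³/μ) = 28650 s.
Converting: 28650 s ÷ 3600 s/hour = 7.958 hours.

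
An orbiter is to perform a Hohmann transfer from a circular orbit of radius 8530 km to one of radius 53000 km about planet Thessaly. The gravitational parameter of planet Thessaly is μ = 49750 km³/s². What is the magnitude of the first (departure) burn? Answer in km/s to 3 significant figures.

Transfer-ellipse semi-major axis a_t = (r₁ + r₂)/2 = (8530 + 53000)/2 = 30765 km.
Circular speed at r = 8530 km: v_c = √(μ/r) = 2.4150 km/s.
Transfer-orbit speed at the same r (vis-viva, a = a_t): v_t = √[μ(2/r − 1/a_t)] = 3.1698 km/s.
Δv₁ = |v_t − v_c| = |3.1698 − 2.4150| = 0.7548 km/s.

Δv₁ = 0.755 km/s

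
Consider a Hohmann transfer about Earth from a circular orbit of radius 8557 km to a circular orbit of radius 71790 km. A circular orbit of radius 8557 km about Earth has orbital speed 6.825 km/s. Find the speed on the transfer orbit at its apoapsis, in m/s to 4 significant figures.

v = 1087 m/s

From the circular-orbit relation v² = μ/r at r = 8557 km: μ = v²r = (6.825)² × 8557 = 3.98590×10^5 km³/s².
Semi-major axis of the transfer orbit: a_t = (8557 + 71790)/2 = 40173.5 km.
At apoapsis, r = 71790 km.
Applying v² = μ(2/r − 1/a_t): v = 1.087 km/s.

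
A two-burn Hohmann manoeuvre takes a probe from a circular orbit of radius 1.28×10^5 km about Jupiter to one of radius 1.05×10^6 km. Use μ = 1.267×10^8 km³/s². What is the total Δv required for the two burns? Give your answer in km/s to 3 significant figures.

Δv = 16.4 km/s

The Hohmann ellipse has a_t = (r₁ + r₂)/2 = 5.890×10^5 km.
At r₁ the circular-orbit speed is v₁ = √(μ/r₁) = 31.46 km/s.
On the transfer ellipse at r₁, vis-viva equation gives v_p = √[μ(2/r₁ − 1/a_t)] = 42.01 km/s.
First burn Δv₁ = |v_p − v₁| = 10.55 km/s.
At r₂, v₂ = √(μ/r₂) = 10.985 km/s.
Transfer-orbit speed at r₂: v_a = √[μ(2/r₂ − 1/a_t)] = 5.1208 km/s.
Second burn Δv₂ = |v₂ − v_a| = 5.864 km/s.
Δv = Δv₁ + Δv₂ = 10.55 + 5.864 = 16.41 km/s.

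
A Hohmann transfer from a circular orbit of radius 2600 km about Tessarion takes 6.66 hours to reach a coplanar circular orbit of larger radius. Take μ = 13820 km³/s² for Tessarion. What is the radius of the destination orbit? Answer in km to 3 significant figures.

Transfer time t = 6.66 hours = 23976 s, and t = π√(a_t³/μ).
So a_t = (μ t²/π²)^(1/3) = (13820 × (23976)² / π²)^(1/3) = 9302.2 km.
Since a_t = (r₁ + r₂)/2, r₂ = 2a_t − r₁ = 2×9302.2 − 2600 = 16004.4 km.

r₂ = 16000 km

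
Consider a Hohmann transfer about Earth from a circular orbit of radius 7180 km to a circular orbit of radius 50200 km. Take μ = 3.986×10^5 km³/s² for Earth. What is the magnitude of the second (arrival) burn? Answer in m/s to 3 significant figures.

Δv₂ = 1410 m/s

Transfer-ellipse semi-major axis a_t = (r₁ + r₂)/2 = (7180 + 50200)/2 = 28690 km.
Circular speed at r = 50200 km: v_c = √(μ/r) = 2.818 km/s.
Transfer-orbit speed at the same r (vis-viva, a = a_t): v_t = √[μ(2/r − 1/a_t)] = 1.410 km/s.
Δv₂ = |v_t − v_c| = |1.410 − 2.818| = 1.408 km/s.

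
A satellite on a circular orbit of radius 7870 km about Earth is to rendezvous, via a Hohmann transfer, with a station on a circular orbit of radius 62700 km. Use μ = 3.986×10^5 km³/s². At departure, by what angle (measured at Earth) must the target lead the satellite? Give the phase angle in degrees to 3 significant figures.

φ = 104°

Transfer-ellipse semi-major axis a_t = (r₁ + r₂)/2 = (7870 + 62700)/2 = 35285 km.
Transfer time t = π√(a_t³/μ) = 32981 s.
The target's mean motion on its circular orbit is ω₂ = √(μ/r₂³) = 4.0213×10^-5 rad/s.
Angle swept by the target during transfer: ω₂·t = 1.3263 rad = 75.99°.
Arrival is 180° from departure on the ellipse, so φ = 180° − 75.99° = 104°.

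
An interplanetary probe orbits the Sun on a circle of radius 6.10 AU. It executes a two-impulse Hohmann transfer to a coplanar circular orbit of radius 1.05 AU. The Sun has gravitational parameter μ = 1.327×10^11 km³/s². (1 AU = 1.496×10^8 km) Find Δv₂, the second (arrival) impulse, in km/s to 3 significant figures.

In km: r₁ = 6.10 × 1.496×10^8 = 9.1256×10^8 km; r₂ = 1.05 × 1.496×10^8 = 1.5708×10^8 km.
Semi-major axis of the transfer orbit: a_t = (9.1256×10^8 + 1.5708×10^8)/2 = 5.3482×10^8 km.
Circular speed at r = 1.5708×10^8 km: v_c = √(μ/r) = 29.0653 km/s.
Vis-viva on the transfer ellipse at r = 1.5708×10^8 km gives v_t = √[μ(2/r − 1/a_t)] = 37.9666 km/s.
Δv₂ = |v_t − v_c| = |37.9666 − 29.0653| = 8.901 km/s.

Δv₂ = 8.90 km/s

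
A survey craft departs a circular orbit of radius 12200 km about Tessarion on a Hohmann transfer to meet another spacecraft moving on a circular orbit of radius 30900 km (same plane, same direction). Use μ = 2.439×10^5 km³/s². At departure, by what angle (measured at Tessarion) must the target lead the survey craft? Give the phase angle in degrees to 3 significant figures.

φ = 75.2°

The Hohmann ellipse has a_t = (r₁ + r₂)/2 = 21550 km.
The half-period of the transfer ellipse is t = π√(a_t³/μ) = 20124 s.
The target's mean motion on its circular orbit is ω₂ = √(μ/r₂³) = 9.0922×10^-5 rad/s.
Angle swept by the target during transfer: ω₂·t = 1.8297 rad = 104.8°.
Arrival is 180° from departure on the ellipse, so φ = 180° − 104.8° = 75.2°.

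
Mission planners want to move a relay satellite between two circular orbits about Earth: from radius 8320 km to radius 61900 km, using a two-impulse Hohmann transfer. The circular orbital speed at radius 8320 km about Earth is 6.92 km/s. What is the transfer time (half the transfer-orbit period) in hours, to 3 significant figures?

t = 9.10 hours

From the circular-orbit relation v² = μ/r at r = 8320 km: μ = v²r = (6.92)² × 8320 = 3.98415×10^5 km³/s².
The Hohmann ellipse has a_t = (r₁ + r₂)/2 = 35110 km.
By Kepler's third law the transfer-orbit period is T = 2π√(a_t³/μ), so t = T/2 = 32744 s.
Converting: 32744 s ÷ 3600 s/hour = 9.10 hours.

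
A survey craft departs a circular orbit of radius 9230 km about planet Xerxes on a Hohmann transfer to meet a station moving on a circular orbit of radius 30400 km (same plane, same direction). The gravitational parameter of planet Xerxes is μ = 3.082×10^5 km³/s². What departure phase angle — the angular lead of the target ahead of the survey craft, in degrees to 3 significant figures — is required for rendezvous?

Transfer-ellipse semi-major axis a_t = (r₁ + r₂)/2 = (9230 + 30400)/2 = 19815 km.
The half-period of the transfer ellipse is t = π√(a_t³/μ) = 15784 s.
Target angular speed ω₂ = √(μ/r₂³) = 1.0474×10^-4 rad/s.
Angle swept by the target during transfer: ω₂·t = 1.6532 rad = 94.72°.
The survey craft traverses 180° on the transfer ellipse, so the target must lead by 180° − 94.72° = 85.3°.

φ = 85.3°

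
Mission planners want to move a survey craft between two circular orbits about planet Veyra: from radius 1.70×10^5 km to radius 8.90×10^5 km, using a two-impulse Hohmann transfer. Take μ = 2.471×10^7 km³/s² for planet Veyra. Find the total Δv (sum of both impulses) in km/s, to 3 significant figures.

Δv = 5.85 km/s

The Hohmann ellipse has a_t = (r₁ + r₂)/2 = 5.300×10^5 km.
Circular speed at r₁: v₁ = √(μ/r₁) = √(2.471×10^7/1.700×10^5) = 12.056 km/s.
On the transfer ellipse at r₁, vis-viva equation gives v_p = √[μ(2/r₁ − 1/a_t)] = 15.623 km/s.
First burn Δv₁ = |v_p − v₁| = 3.567 km/s.
Circular speed at r₂: v₂ = √(μ/r₂) = 5.269 km/s.
Transfer-orbit speed at r₂: v_a = √[μ(2/r₂ − 1/a_t)] = 2.984 km/s.
Second burn Δv₂ = |v₂ − v_a| = 2.285 km/s.
Total Δv = Δv₁ + Δv₂ = 5.852 km/s.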